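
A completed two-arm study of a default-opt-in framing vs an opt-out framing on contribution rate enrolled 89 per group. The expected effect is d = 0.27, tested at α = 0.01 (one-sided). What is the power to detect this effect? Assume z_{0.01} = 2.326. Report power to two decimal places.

power ≈ 0.30

For two equal groups, power = Φ(d·√(n/2) − z_{α}).
d·√(n/2) = 0.27 × √(89/2) = 0.27 × 6.671 = 1.801.
z_β = 1.801 − 2.326 = -0.525.
Power = Φ(-0.525) = 0.300.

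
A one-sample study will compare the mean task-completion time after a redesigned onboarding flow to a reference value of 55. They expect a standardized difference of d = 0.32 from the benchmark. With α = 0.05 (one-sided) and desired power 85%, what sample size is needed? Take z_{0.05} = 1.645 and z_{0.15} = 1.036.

n = 71

For a one-sample test: n = ((z_{α} + z_β) / d)².
z_{α} + z_β = 1.645 + 1.036 = 2.681.
n = (2.681 / 0.32)² = 8.378² = 70.19.
Round up.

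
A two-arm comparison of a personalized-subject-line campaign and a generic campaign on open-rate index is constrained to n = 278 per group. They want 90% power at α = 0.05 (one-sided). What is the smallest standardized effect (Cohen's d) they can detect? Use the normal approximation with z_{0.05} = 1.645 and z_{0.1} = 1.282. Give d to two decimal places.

For two independent groups of n = 278 each: d_min = (z_{α} + z_β)·√(2/n).
z-sum = 1.645 + 1.282 = 2.927.
d_min = 2.927 × √(2/278) = 2.927 × 0.0848 = 0.248.

d_min ≈ 0.25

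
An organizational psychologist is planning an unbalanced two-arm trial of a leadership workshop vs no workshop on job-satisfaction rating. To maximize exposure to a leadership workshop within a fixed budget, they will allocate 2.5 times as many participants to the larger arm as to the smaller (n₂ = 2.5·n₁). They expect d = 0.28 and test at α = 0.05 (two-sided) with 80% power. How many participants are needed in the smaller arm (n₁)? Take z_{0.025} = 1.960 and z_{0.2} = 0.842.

n₁ = 141

With allocation ratio k = n₂/n₁ = 2.5, Var(x̄₁−x̄₂) = σ²(1/n₁ + 1/(k·n₁)) = σ²·(k+1)/(k·n₁).
So n₁ = (1 + 1/k)·((z_{α/2} + z_β)/d)² = 1.400 × (2.802/0.28)².
n₁ = 1.400 × 100.14 = 140.2.
Round up: n₁ = 141, giving n₂ = ⌈2.5 × 141⌉ = ⌈352.5⌉ = 353.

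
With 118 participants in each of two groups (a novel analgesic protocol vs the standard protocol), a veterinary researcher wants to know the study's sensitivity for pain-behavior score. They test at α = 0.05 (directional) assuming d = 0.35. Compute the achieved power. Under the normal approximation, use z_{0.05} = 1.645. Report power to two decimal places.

power ≈ 0.85

For two equal groups, power = Φ(d·√(n/2) − z_{α}).
d·√(n/2) = 0.35 × √(118/2) = 0.35 × 7.681 = 2.688.
z_β = 2.688 − 1.645 = 1.043.
Power = Φ(1.043) = 0.852.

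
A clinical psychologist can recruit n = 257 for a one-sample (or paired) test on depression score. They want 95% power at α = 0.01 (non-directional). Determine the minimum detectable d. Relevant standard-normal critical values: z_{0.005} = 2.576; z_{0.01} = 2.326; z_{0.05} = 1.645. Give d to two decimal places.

For a single sample (or paired design) of n = 257: d_min = (z_{α/2} + z_β)/√n.
z-sum = 2.576 + 1.645 = 4.221.
d_min = 4.221 / √257 = 4.221 / 16.031 = 0.263.

d_min ≈ 0.26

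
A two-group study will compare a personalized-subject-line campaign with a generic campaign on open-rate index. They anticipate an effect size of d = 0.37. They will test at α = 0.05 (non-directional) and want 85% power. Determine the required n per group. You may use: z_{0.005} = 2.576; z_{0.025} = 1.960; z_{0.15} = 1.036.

For two independent groups with equal n: n = 2·((z_{α/2} + z_β) / d)².
z_{α/2} + z_β = 1.960 + 1.036 = 2.996.
n = 2 × (2.996 / 0.37)² = 2 × 8.097² = 2 × 65.57 = 131.1.
Round up to the next whole participant.

n = 132 per group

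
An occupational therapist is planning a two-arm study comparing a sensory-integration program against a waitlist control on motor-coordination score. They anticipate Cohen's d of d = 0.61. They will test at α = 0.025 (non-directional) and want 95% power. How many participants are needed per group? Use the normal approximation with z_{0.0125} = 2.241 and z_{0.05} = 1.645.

n = 82 per group

For two independent groups with equal n: n = 2·((z_{α/2} + z_β) / d)².
z_{α/2} + z_β = 2.241 + 1.645 = 3.886.
n = 2 × (3.886 / 0.61)² = 2 × 6.370² = 2 × 40.58 = 81.2.
Round up to the next whole participant.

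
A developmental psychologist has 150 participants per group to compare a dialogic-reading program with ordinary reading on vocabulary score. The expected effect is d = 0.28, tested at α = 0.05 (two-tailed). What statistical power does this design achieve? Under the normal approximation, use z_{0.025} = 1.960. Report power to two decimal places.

power ≈ 0.68

For two equal groups, power = Φ(d·√(n/2) − z_{α/2}).
d·√(n/2) = 0.28 × √(150/2) = 0.28 × 8.660 = 2.425.
z_β = 2.425 − 1.960 = 0.465.
Power = Φ(0.465) = 0.679.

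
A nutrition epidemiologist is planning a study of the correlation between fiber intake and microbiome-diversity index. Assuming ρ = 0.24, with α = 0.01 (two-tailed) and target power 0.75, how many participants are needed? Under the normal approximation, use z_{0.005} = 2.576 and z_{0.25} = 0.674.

Fisher's z: C = ½·ln((1+r)/(1−r)) = ½·ln(1.6316) = 0.2448.
n = ((z_{α/2} + z_β)/C)² + 3.
(2.576 + 0.674) / 0.2448 = 3.250 / 0.2448 = 13.276.
n = 13.276² + 3 = 176.26 + 3 = 179.3.
Round up.

n = 180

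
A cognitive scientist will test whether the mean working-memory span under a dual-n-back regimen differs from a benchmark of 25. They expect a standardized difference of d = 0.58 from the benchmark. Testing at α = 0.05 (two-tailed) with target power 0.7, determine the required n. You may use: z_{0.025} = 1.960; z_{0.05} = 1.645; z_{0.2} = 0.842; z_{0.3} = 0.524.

n = 19

For a one-sample test: n = ((z_{α/2} + z_β) / d)².
z_{α/2} + z_β = 1.960 + 0.524 = 2.484.
n = (2.484 / 0.58)² = 4.283² = 18.34.
Round up.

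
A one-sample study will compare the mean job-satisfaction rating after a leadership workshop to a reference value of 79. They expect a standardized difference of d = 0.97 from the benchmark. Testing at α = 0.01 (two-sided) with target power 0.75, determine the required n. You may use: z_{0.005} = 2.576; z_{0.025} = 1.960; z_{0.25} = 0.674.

n = 12

For a one-sample test: n = ((z_{α/2} + z_β) / d)².
z_{α/2} + z_β = 2.576 + 0.674 = 3.250.
n = (3.250 / 0.97)² = 3.351² = 11.23.
Round up.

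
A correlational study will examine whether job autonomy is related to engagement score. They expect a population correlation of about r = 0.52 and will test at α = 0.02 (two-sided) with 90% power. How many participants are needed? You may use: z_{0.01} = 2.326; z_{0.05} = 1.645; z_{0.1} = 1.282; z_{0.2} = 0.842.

Fisher's z: C = ½·ln((1+r)/(1−r)) = ½·ln(3.1667) = 0.5763.
n = ((z_{α/2} + z_β)/C)² + 3.
(2.326 + 1.282) / 0.5763 = 3.608 / 0.5763 = 6.261.
n = 6.261² + 3 = 39.20 + 3 = 42.2.
Round up.

n = 43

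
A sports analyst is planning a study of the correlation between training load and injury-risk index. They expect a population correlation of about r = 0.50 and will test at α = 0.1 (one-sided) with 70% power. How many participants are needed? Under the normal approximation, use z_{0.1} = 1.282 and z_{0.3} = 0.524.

Fisher's z: C = ½·ln((1+r)/(1−r)) = ½·ln(3.0000) = 0.5493.
n = ((z_{α} + z_β)/C)² + 3.
(1.282 + 0.524) / 0.5493 = 1.806 / 0.5493 = 3.288.
n = 3.288² + 3 = 10.81 + 3 = 13.8.
Round up.

n = 14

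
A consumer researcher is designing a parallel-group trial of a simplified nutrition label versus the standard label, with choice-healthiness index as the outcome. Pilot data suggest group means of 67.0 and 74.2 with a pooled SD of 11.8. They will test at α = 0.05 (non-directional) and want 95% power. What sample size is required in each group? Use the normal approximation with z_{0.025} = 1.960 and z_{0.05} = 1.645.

n = 70 per group

Cohen's d = |M₁ − M₂| / SD_pooled = |67.0 − 74.2| / 11.8 = 7.2 / 11.8 = 0.610.
For two independent groups with equal n: n = 2·((z_{α/2} + z_β) / d)².
z_{α/2} + z_β = 1.960 + 1.645 = 3.605.
n = 2 × (3.605 / 0.610)² = 2 × 5.910² = 2 × 34.93 = 69.9.
Round up to the next whole participant.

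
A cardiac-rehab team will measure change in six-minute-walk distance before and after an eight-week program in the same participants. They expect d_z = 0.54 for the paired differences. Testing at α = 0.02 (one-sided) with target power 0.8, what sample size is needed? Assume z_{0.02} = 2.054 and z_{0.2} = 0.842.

For a paired (one-sample on differences) test: n = ((z_{α} + z_β) / d)².
z_{α} + z_β = 2.054 + 0.842 = 2.896.
n = (2.896 / 0.54)² = 5.363² = 28.76.
Round up.

n = 29 pairs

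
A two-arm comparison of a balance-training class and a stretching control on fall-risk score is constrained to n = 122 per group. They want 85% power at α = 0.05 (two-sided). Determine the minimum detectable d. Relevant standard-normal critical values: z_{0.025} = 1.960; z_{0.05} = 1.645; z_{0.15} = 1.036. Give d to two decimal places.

For two independent groups of n = 122 each: d_min = (z_{α/2} + z_β)·√(2/n).
z-sum = 1.960 + 1.036 = 2.996.
d_min = 2.996 × √(2/122) = 2.996 × 0.1280 = 0.384.

d_min ≈ 0.38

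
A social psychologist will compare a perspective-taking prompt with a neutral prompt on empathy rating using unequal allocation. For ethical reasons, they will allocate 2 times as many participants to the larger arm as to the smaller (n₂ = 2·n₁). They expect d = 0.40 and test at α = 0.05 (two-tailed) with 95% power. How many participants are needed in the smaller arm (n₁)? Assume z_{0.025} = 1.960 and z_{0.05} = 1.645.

With allocation ratio k = n₂/n₁ = 2, Var(x̄₁−x̄₂) = σ²(1/n₁ + 1/(k·n₁)) = σ²·(k+1)/(k·n₁).
So n₁ = (1 + 1/k)·((z_{α/2} + z_β)/d)² = 1.500 × (3.605/0.40)².
n₁ = 1.500 × 81.23 = 121.8.
Round up: n₁ = 122, giving n₂ = 2 × 122 = 244.

n₁ = 122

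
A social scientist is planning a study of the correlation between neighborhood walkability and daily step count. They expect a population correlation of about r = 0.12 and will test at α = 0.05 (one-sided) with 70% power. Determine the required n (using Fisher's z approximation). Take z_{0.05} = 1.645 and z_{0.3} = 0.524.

n = 327

Fisher's z: C = ½·ln((1+r)/(1−r)) = ½·ln(1.2727) = 0.1206.
n = ((z_{α} + z_β)/C)² + 3.
(1.645 + 0.524) / 0.1206 = 2.169 / 0.1206 = 17.985.
n = 17.985² + 3 = 323.46 + 3 = 326.5.
Round up.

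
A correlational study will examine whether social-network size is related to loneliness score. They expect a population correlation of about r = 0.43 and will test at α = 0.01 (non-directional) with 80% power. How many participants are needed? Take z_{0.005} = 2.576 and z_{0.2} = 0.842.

Fisher's z: C = ½·ln((1+r)/(1−r)) = ½·ln(2.5088) = 0.4599.
n = ((z_{α/2} + z_β)/C)² + 3.
(2.576 + 0.842) / 0.4599 = 3.418 / 0.4599 = 7.432.
n = 7.432² + 3 = 55.24 + 3 = 58.2.
Round up.

n = 59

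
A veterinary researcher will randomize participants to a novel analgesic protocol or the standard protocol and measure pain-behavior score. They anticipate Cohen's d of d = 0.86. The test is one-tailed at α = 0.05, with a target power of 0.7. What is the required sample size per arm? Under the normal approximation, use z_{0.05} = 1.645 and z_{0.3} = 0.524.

n = 13 per group

For two independent groups with equal n: n = 2·((z_{α} + z_β) / d)².
z_{α} + z_β = 1.645 + 0.524 = 2.169.
n = 2 × (2.169 / 0.86)² = 2 × 2.522² = 2 × 6.36 = 12.7.
Round up to the next whole participant.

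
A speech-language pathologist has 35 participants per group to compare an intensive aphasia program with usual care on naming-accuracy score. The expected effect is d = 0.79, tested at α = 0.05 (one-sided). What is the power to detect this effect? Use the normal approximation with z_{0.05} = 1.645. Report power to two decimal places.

For two equal groups, power = Φ(d·√(n/2) − z_{α}).
d·√(n/2) = 0.79 × √(35/2) = 0.79 × 4.183 = 3.305.
z_β = 3.305 − 1.645 = 1.660.
Power = Φ(1.660) = 0.952.

power ≈ 0.95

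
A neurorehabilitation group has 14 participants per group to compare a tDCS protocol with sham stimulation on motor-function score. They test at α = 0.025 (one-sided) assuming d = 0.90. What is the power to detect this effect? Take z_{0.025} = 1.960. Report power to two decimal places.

power ≈ 0.66

For two equal groups, power = Φ(d·√(n/2) − z_{α}).
d·√(n/2) = 0.90 × √(14/2) = 0.90 × 2.646 = 2.381.
z_β = 2.381 − 1.960 = 0.421.
Power = Φ(0.421) = 0.663.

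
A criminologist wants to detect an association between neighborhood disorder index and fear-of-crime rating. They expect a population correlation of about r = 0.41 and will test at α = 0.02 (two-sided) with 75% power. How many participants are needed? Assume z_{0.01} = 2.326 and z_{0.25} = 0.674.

n = 51

Fisher's z: C = ½·ln((1+r)/(1−r)) = ½·ln(2.3898) = 0.4356.
n = ((z_{α/2} + z_β)/C)² + 3.
(2.326 + 0.674) / 0.4356 = 3.000 / 0.4356 = 6.887.
n = 6.887² + 3 = 47.43 + 3 = 50.4.
Round up.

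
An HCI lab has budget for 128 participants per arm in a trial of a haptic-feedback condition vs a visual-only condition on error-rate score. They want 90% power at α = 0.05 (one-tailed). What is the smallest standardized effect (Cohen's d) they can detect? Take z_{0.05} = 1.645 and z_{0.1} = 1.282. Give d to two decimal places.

For two independent groups of n = 128 each: d_min = (z_{α} + z_β)·√(2/n).
z-sum = 1.645 + 1.282 = 2.927.
d_min = 2.927 × √(2/128) = 2.927 × 0.1250 = 0.366.

d_min ≈ 0.37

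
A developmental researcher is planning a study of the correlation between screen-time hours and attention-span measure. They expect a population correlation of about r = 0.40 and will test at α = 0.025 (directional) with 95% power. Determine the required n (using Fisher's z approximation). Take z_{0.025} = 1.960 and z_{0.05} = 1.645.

Fisher's z: C = ½·ln((1+r)/(1−r)) = ½·ln(2.3333) = 0.4236.
n = ((z_{α} + z_β)/C)² + 3.
(1.960 + 1.645) / 0.4236 = 3.605 / 0.4236 = 8.510.
n = 8.510² + 3 = 72.43 + 3 = 75.4.
Round up.

n = 76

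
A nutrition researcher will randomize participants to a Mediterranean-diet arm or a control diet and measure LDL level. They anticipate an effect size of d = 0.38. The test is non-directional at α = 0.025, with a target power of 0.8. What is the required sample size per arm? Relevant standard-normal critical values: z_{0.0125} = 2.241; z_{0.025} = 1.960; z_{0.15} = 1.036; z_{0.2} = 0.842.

For two independent groups with equal n: n = 2·((z_{α/2} + z_β) / d)².
z_{α/2} + z_β = 2.241 + 0.842 = 3.083.
n = 2 × (3.083 / 0.38)² = 2 × 8.113² = 2 × 65.82 = 131.6.
Round up to the next whole participant.

n = 132 per group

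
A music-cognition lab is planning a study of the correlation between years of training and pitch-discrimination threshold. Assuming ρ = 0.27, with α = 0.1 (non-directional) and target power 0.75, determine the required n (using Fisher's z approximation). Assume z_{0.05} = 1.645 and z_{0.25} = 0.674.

n = 74

Fisher's z: C = ½·ln((1+r)/(1−r)) = ½·ln(1.7397) = 0.2769.
n = ((z_{α/2} + z_β)/C)² + 3.
(1.645 + 0.674) / 0.2769 = 2.319 / 0.2769 = 8.375.
n = 8.375² + 3 = 70.14 + 3 = 73.1.
Round up.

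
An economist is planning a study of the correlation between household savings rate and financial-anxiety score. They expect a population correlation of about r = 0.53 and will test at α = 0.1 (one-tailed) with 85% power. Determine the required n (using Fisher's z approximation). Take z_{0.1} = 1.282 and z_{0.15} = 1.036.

Fisher's z: C = ½·ln((1+r)/(1−r)) = ½·ln(3.2553) = 0.5901.
n = ((z_{α} + z_β)/C)² + 3.
(1.282 + 1.036) / 0.5901 = 2.318 / 0.5901 = 3.928.
n = 3.928² + 3 = 15.43 + 3 = 18.4.
Round up.

n = 19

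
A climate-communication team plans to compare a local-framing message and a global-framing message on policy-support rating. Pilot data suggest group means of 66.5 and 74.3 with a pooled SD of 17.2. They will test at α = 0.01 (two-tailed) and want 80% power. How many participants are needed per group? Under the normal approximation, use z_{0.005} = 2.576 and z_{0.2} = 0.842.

Cohen's d = |M₁ − M₂| / SD_pooled = |66.5 − 74.3| / 17.2 = 7.8 / 17.2 = 0.453.
For two independent groups with equal n: n = 2·((z_{α/2} + z_β) / d)².
z_{α/2} + z_β = 2.576 + 0.842 = 3.418.
n = 2 × (3.418 / 0.453)² = 2 × 7.545² = 2 × 56.93 = 113.9.
Round up to the next whole participant.

n = 114 per group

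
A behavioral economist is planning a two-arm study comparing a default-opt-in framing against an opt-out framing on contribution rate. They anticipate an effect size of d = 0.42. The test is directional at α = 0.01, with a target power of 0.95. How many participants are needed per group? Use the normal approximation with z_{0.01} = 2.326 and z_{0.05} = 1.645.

For two independent groups with equal n: n = 2·((z_{α} + z_β) / d)².
z_{α} + z_β = 2.326 + 1.645 = 3.971.
n = 2 × (3.971 / 0.42)² = 2 × 9.455² = 2 × 89.39 = 178.8.
Round up to the next whole participant.

n = 179 per group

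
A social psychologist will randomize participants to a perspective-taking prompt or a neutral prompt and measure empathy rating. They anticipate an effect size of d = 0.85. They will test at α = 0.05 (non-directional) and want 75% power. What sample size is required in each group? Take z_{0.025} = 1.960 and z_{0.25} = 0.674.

n = 20 per group

For two independent groups with equal n: n = 2·((z_{α/2} + z_β) / d)².
z_{α/2} + z_β = 1.960 + 0.674 = 2.634.
n = 2 × (2.634 / 0.85)² = 2 × 3.099² = 2 × 9.60 = 19.2.
Round up to the next whole participant.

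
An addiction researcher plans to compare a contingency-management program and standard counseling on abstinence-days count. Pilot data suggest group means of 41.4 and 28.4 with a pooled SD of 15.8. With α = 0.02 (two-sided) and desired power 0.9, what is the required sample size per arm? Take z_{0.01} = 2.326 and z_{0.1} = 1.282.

n = 39 per group

Cohen's d = |M₁ − M₂| / SD_pooled = |41.4 − 28.4| / 15.8 = 13.0 / 15.8 = 0.823.
For two independent groups with equal n: n = 2·((z_{α/2} + z_β) / d)².
z_{α/2} + z_β = 2.326 + 1.282 = 3.608.
n = 2 × (3.608 / 0.823)² = 2 × 4.384² = 2 × 19.22 = 38.4.
Round up to the next whole participant.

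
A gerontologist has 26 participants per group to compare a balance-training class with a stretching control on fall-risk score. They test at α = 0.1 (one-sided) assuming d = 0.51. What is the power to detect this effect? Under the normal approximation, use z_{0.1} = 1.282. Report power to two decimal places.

For two equal groups, power = Φ(d·√(n/2) − z_{α}).
d·√(n/2) = 0.51 × √(26/2) = 0.51 × 3.606 = 1.839.
z_β = 1.839 − 1.282 = 0.557.
Power = Φ(0.557) = 0.711.

power ≈ 0.71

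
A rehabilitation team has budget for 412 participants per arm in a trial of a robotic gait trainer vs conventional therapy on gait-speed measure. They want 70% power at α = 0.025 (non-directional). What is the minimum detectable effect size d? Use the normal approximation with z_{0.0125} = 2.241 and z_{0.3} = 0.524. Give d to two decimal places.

For two independent groups of n = 412 each: d_min = (z_{α/2} + z_β)·√(2/n).
z-sum = 2.241 + 0.524 = 2.765.
d_min = 2.765 × √(2/412) = 2.765 × 0.0697 = 0.193.

d_min ≈ 0.19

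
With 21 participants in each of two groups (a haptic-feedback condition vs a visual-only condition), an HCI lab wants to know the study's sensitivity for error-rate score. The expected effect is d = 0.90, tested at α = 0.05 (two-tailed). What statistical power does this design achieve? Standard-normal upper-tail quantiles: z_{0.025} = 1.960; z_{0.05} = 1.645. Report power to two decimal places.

For two equal groups, power = Φ(d·√(n/2) − z_{α/2}).
d·√(n/2) = 0.90 × √(21/2) = 0.90 × 3.240 = 2.916.
z_β = 2.916 − 1.960 = 0.956.
Power = Φ(0.956) = 0.831.

power ≈ 0.83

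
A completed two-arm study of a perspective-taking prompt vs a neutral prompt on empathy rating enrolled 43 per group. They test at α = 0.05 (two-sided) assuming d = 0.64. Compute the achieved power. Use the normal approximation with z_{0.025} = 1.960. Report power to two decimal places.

power ≈ 0.84

For two equal groups, power = Φ(d·√(n/2) − z_{α/2}).
d·√(n/2) = 0.64 × √(43/2) = 0.64 × 4.637 = 2.968.
z_β = 2.968 − 1.960 = 1.008.
Power = Φ(1.008) = 0.843.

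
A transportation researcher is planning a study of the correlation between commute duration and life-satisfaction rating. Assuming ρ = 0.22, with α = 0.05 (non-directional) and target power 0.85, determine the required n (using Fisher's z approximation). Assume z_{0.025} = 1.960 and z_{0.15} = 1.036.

n = 183

Fisher's z: C = ½·ln((1+r)/(1−r)) = ½·ln(1.5641) = 0.2237.
n = ((z_{α/2} + z_β)/C)² + 3.
(1.960 + 1.036) / 0.2237 = 2.996 / 0.2237 = 13.393.
n = 13.393² + 3 = 179.37 + 3 = 182.4.
Round up.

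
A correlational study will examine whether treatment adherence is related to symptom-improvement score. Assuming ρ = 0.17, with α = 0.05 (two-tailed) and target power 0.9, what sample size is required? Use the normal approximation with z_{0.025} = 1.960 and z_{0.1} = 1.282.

Fisher's z: C = ½·ln((1+r)/(1−r)) = ½·ln(1.4096) = 0.1717.
n = ((z_{α/2} + z_β)/C)² + 3.
(1.960 + 1.282) / 0.1717 = 3.242 / 0.1717 = 18.882.
n = 18.882² + 3 = 356.52 + 3 = 359.5.
Round up.

n = 360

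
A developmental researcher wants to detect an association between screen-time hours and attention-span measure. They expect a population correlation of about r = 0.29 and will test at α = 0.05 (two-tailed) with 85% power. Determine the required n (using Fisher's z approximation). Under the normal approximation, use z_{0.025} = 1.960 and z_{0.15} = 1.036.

n = 104

Fisher's z: C = ½·ln((1+r)/(1−r)) = ½·ln(1.8169) = 0.2986.
n = ((z_{α/2} + z_β)/C)² + 3.
(1.960 + 1.036) / 0.2986 = 2.996 / 0.2986 = 10.033.
n = 10.033² + 3 = 100.67 + 3 = 103.7.
Round up.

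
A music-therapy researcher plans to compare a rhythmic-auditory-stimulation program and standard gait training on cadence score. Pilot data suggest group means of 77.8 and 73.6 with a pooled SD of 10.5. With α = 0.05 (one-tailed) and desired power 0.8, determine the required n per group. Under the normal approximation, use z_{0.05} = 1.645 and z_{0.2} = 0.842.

n = 78 per group

Cohen's d = |M₁ − M₂| / SD_pooled = |77.8 − 73.6| / 10.5 = 4.2 / 10.5 = 0.400.
For two independent groups with equal n: n = 2·((z_{α} + z_β) / d)².
z_{α} + z_β = 1.645 + 0.842 = 2.487.
n = 2 × (2.487 / 0.400)² = 2 × 6.218² = 2 × 38.66 = 77.3.
Round up to the next whole participant.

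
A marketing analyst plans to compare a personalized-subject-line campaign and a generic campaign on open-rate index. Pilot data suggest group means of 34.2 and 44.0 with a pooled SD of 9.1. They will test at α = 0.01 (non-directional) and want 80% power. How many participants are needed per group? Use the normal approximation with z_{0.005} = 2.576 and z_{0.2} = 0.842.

Cohen's d = |M₁ − M₂| / SD_pooled = |34.2 − 44.0| / 9.1 = 9.8 / 9.1 = 1.077.
For two independent groups with equal n: n = 2·((z_{α/2} + z_β) / d)².
z_{α/2} + z_β = 2.576 + 0.842 = 3.418.
n = 2 × (3.418 / 1.077)² = 2 × 3.174² = 2 × 10.07 = 20.1.
Round up to the next whole participant.

n = 21 per group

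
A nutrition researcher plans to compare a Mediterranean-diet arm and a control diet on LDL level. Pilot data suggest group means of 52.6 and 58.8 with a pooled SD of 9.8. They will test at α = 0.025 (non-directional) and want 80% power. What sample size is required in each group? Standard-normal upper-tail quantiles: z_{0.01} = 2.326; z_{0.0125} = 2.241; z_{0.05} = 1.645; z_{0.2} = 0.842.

Cohen's d = |M₁ − M₂| / SD_pooled = |52.6 − 58.8| / 9.8 = 6.2 / 9.8 = 0.633.
For two independent groups with equal n: n = 2·((z_{α/2} + z_β) / d)².
z_{α/2} + z_β = 2.241 + 0.842 = 3.083.
n = 2 × (3.083 / 0.633)² = 2 × 4.870² = 2 × 23.72 = 47.4.
Round up to the next whole participant.

n = 48 per group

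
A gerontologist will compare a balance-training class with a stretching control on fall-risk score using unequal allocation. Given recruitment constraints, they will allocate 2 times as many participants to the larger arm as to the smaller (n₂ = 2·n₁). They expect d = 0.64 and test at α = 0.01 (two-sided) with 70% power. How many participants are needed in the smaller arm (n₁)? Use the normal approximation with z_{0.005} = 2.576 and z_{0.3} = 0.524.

n₁ = 36

With allocation ratio k = n₂/n₁ = 2, Var(x̄₁−x̄₂) = σ²(1/n₁ + 1/(k·n₁)) = σ²·(k+1)/(k·n₁).
So n₁ = (1 + 1/k)·((z_{α/2} + z_β)/d)² = 1.500 × (3.100/0.64)².
n₁ = 1.500 × 23.46 = 35.2.
Round up: n₁ = 36, giving n₂ = 2 × 36 = 72.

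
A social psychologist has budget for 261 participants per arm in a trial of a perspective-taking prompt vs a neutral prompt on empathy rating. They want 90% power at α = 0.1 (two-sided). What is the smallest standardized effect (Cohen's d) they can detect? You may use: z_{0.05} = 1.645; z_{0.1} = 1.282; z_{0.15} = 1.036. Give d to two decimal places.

d_min ≈ 0.26

For two independent groups of n = 261 each: d_min = (z_{α/2} + z_β)·√(2/n).
z-sum = 1.645 + 1.282 = 2.927.
d_min = 2.927 × √(2/261) = 2.927 × 0.0875 = 0.256.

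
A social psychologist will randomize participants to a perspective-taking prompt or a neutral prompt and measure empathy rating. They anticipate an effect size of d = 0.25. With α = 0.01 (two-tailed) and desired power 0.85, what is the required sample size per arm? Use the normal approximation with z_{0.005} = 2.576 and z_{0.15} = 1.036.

n = 418 per group

For two independent groups with equal n: n = 2·((z_{α/2} + z_β) / d)².
z_{α/2} + z_β = 2.576 + 1.036 = 3.612.
n = 2 × (3.612 / 0.25)² = 2 × 14.448² = 2 × 208.74 = 417.5.
Round up to the next whole participant.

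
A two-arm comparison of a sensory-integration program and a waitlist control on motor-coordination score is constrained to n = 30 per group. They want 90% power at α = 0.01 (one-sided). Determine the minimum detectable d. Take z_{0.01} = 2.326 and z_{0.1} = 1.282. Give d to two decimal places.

d_min ≈ 0.93

For two independent groups of n = 30 each: d_min = (z_{α} + z_β)·√(2/n).
z-sum = 2.326 + 1.282 = 3.608.
d_min = 3.608 × √(2/30) = 3.608 × 0.2582 = 0.932.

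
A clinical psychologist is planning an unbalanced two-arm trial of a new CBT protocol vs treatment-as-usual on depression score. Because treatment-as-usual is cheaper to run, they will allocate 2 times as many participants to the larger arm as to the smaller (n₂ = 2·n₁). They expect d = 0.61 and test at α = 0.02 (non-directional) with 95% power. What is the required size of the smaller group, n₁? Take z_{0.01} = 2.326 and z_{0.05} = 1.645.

With allocation ratio k = n₂/n₁ = 2, Var(x̄₁−x̄₂) = σ²(1/n₁ + 1/(k·n₁)) = σ²·(k+1)/(k·n₁).
So n₁ = (1 + 1/k)·((z_{α/2} + z_β)/d)² = 1.500 × (3.971/0.61)².
n₁ = 1.500 × 42.38 = 63.6.
Round up: n₁ = 64, giving n₂ = 2 × 64 = 128.

n₁ = 64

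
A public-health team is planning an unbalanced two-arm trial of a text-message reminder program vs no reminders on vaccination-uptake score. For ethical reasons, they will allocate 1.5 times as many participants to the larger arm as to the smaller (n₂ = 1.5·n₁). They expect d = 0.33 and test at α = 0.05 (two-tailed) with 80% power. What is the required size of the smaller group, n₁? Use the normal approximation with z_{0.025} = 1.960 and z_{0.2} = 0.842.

n₁ = 121

With allocation ratio k = n₂/n₁ = 1.5, Var(x̄₁−x̄₂) = σ²(1/n₁ + 1/(k·n₁)) = σ²·(k+1)/(k·n₁).
So n₁ = (1 + 1/k)·((z_{α/2} + z_β)/d)² = 1.667 × (2.802/0.33)².
n₁ = 1.667 × 72.10 = 120.2.
Round up: n₁ = 121, giving n₂ = ⌈1.5 × 121⌉ = ⌈181.5⌉ = 182.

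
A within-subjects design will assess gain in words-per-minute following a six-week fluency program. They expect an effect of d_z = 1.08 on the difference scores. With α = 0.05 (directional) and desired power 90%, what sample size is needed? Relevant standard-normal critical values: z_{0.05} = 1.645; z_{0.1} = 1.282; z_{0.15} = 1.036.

n = 8 pairs

For a paired (one-sample on differences) test: n = ((z_{α} + z_β) / d)².
z_{α} + z_β = 1.645 + 1.282 = 2.927.
n = (2.927 / 1.08)² = 2.710² = 7.35.
Round up.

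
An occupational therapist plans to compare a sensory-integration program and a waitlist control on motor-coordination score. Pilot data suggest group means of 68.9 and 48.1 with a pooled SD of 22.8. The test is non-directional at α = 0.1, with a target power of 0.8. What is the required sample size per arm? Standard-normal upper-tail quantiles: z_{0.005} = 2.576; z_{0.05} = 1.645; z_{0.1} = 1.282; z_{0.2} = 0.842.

Cohen's d = |M₁ − M₂| / SD_pooled = |68.9 − 48.1| / 22.8 = 20.8 / 22.8 = 0.912.
For two independent groups with equal n: n = 2·((z_{α/2} + z_β) / d)².
z_{α/2} + z_β = 1.645 + 0.842 = 2.487.
n = 2 × (2.487 / 0.912)² = 2 × 2.727² = 2 × 7.44 = 14.9.
Round up to the next whole participant.

n = 15 per group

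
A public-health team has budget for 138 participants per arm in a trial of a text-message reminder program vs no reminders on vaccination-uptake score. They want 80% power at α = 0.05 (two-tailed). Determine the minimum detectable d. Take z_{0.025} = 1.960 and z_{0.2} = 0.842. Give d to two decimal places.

For two independent groups of n = 138 each: d_min = (z_{α/2} + z_β)·√(2/n).
z-sum = 1.960 + 0.842 = 2.802.
d_min = 2.802 × √(2/138) = 2.802 × 0.1204 = 0.337.

d_min ≈ 0.34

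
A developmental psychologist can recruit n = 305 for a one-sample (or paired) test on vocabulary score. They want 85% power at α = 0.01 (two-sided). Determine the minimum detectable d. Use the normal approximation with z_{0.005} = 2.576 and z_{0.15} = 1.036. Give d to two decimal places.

For a single sample (or paired design) of n = 305: d_min = (z_{α/2} + z_β)/√n.
z-sum = 2.576 + 1.036 = 3.612.
d_min = 3.612 / √305 = 3.612 / 17.464 = 0.207.

d_min ≈ 0.21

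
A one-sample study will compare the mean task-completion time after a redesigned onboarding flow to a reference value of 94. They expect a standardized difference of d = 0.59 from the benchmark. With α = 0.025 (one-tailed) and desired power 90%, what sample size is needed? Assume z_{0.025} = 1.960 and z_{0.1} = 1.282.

n = 31

For a one-sample test: n = ((z_{α} + z_β) / d)².
z_{α} + z_β = 1.960 + 1.282 = 3.242.
n = (3.242 / 0.59)² = 5.495² = 30.19.
Round up.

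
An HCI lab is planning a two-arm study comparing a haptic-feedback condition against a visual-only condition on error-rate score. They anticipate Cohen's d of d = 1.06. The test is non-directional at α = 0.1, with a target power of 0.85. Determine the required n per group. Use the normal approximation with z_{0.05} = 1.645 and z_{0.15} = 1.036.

For two independent groups with equal n: n = 2·((z_{α/2} + z_β) / d)².
z_{α/2} + z_β = 1.645 + 1.036 = 2.681.
n = 2 × (2.681 / 1.06)² = 2 × 2.529² = 2 × 6.40 = 12.8.
Round up to the next whole participant.

n = 13 per group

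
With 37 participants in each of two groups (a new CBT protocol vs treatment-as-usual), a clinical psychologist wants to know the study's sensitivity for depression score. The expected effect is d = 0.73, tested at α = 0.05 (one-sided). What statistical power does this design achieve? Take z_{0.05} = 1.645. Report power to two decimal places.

For two equal groups, power = Φ(d·√(n/2) − z_{α}).
d·√(n/2) = 0.73 × √(37/2) = 0.73 × 4.301 = 3.140.
z_β = 3.140 − 1.645 = 1.495.
Power = Φ(1.495) = 0.933.

power ≈ 0.93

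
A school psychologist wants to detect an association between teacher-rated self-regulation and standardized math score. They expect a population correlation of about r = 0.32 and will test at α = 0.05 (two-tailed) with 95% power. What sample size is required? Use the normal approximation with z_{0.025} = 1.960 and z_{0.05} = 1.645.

Fisher's z: C = ½·ln((1+r)/(1−r)) = ½·ln(1.9412) = 0.3316.
n = ((z_{α/2} + z_β)/C)² + 3.
(1.960 + 1.645) / 0.3316 = 3.605 / 0.3316 = 10.872.
n = 10.872² + 3 = 118.19 + 3 = 121.2.
Round up.

n = 122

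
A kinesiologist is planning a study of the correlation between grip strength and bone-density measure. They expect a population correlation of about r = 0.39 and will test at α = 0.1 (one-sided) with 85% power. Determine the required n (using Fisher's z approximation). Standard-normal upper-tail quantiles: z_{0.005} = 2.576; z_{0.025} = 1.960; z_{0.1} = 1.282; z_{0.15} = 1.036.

n = 35

Fisher's z: C = ½·ln((1+r)/(1−r)) = ½·ln(2.2787) = 0.4118.
n = ((z_{α} + z_β)/C)² + 3.
(1.282 + 1.036) / 0.4118 = 2.318 / 0.4118 = 5.629.
n = 5.629² + 3 = 31.69 + 3 = 34.7.
Round up.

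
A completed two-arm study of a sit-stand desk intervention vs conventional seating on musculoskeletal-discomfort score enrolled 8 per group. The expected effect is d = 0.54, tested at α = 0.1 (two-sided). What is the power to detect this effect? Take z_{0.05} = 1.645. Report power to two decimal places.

For two equal groups, power = Φ(d·√(n/2) − z_{α/2}).
d·√(n/2) = 0.54 × √(8/2) = 0.54 × 2.000 = 1.080.
z_β = 1.080 − 1.645 = -0.565.
Power = Φ(-0.565) = 0.286.

power ≈ 0.29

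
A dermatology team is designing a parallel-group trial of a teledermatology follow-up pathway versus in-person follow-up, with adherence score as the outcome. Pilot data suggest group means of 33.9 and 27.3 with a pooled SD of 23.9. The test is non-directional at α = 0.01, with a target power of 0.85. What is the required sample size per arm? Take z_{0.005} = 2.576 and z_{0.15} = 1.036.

n = 343 per group

Cohen's d = |M₁ − M₂| / SD_pooled = |33.9 − 27.3| / 23.9 = 6.6 / 23.9 = 0.276.
For two independent groups with equal n: n = 2·((z_{α/2} + z_β) / d)².
z_{α/2} + z_β = 2.576 + 1.036 = 3.612.
n = 2 × (3.612 / 0.276)² = 2 × 13.087² = 2 × 171.27 = 342.5.
Round up to the next whole participant.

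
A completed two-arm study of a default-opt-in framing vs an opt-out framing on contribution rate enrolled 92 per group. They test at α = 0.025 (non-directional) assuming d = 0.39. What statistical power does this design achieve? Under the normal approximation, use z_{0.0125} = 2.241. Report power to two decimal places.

power ≈ 0.66

For two equal groups, power = Φ(d·√(n/2) − z_{α/2}).
d·√(n/2) = 0.39 × √(92/2) = 0.39 × 6.782 = 2.645.
z_β = 2.645 − 2.241 = 0.404.
Power = Φ(0.404) = 0.657.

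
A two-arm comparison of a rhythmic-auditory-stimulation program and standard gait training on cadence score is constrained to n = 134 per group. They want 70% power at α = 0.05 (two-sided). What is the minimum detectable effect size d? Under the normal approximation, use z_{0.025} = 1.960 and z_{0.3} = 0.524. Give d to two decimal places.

d_min ≈ 0.30

For two independent groups of n = 134 each: d_min = (z_{α/2} + z_β)·√(2/n).
z-sum = 1.960 + 0.524 = 2.484.
d_min = 2.484 × √(2/134) = 2.484 × 0.1222 = 0.303.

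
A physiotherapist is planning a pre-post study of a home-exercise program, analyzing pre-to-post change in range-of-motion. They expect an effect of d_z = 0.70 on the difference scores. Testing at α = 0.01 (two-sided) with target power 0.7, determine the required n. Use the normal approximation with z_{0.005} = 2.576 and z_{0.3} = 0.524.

n = 20 pairs

For a paired (one-sample on differences) test: n = ((z_{α/2} + z_β) / d)².
z_{α/2} + z_β = 2.576 + 0.524 = 3.100.
n = (3.100 / 0.70)² = 4.429² = 19.61.
Round up.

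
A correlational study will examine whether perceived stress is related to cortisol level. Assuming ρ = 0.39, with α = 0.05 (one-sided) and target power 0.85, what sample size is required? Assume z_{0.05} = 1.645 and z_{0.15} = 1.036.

n = 46

Fisher's z: C = ½·ln((1+r)/(1−r)) = ½·ln(2.2787) = 0.4118.
n = ((z_{α} + z_β)/C)² + 3.
(1.645 + 1.036) / 0.4118 = 2.681 / 0.4118 = 6.510.
n = 6.510² + 3 = 42.39 + 3 = 45.4.
Round up.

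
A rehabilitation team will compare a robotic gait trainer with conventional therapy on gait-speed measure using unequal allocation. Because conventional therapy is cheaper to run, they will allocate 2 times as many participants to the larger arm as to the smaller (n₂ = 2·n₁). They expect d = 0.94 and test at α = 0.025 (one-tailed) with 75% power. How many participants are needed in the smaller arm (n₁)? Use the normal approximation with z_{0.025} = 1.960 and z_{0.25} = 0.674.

n₁ = 12

With allocation ratio k = n₂/n₁ = 2, Var(x̄₁−x̄₂) = σ²(1/n₁ + 1/(k·n₁)) = σ²·(k+1)/(k·n₁).
So n₁ = (1 + 1/k)·((z_{α} + z_β)/d)² = 1.500 × (2.634/0.94)².
n₁ = 1.500 × 7.85 = 11.8.
Round up: n₁ = 12, giving n₂ = 2 × 12 = 24.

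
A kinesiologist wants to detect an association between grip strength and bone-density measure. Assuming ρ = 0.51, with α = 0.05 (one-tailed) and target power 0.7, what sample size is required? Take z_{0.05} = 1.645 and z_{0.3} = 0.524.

n = 18

Fisher's z: C = ½·ln((1+r)/(1−r)) = ½·ln(3.0816) = 0.5627.
n = ((z_{α} + z_β)/C)² + 3.
(1.645 + 0.524) / 0.5627 = 2.169 / 0.5627 = 3.855.
n = 3.855² + 3 = 14.86 + 3 = 17.9.
Round up.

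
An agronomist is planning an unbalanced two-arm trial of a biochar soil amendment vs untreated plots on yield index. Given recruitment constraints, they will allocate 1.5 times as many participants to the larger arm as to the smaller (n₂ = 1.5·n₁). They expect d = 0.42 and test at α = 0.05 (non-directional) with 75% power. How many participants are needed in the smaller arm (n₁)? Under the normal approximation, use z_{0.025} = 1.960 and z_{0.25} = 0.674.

With allocation ratio k = n₂/n₁ = 1.5, Var(x̄₁−x̄₂) = σ²(1/n₁ + 1/(k·n₁)) = σ²·(k+1)/(k·n₁).
So n₁ = (1 + 1/k)·((z_{α/2} + z_β)/d)² = 1.667 × (2.634/0.42)².
n₁ = 1.667 × 39.33 = 65.6.
Round up: n₁ = 66, giving n₂ = 1.5 × 66 = 99.

n₁ = 66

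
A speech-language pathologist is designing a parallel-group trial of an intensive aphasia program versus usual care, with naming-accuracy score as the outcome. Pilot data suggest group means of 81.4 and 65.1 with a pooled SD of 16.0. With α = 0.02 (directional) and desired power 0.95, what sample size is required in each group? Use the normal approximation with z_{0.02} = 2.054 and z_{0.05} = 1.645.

n = 27 per group

Cohen's d = |M₁ − M₂| / SD_pooled = |81.4 − 65.1| / 16.0 = 16.3 / 16.0 = 1.019.
For two independent groups with equal n: n = 2·((z_{α} + z_β) / d)².
z_{α} + z_β = 2.054 + 1.645 = 3.699.
n = 2 × (3.699 / 1.019)² = 2 × 3.630² = 2 × 13.18 = 26.4.
Round up to the next whole participant.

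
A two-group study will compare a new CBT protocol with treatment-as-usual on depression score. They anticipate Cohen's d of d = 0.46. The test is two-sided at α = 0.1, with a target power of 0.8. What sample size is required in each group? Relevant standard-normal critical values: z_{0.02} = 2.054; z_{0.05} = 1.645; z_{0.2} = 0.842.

n = 59 per group

For two independent groups with equal n: n = 2·((z_{α/2} + z_β) / d)².
z_{α/2} + z_β = 1.645 + 0.842 = 2.487.
n = 2 × (2.487 / 0.46)² = 2 × 5.407² = 2 × 29.23 = 58.5.
Round up to the next whole participant.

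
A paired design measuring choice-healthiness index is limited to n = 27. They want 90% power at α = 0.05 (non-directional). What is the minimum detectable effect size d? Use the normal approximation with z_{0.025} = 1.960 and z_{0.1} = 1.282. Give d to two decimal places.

For a single sample (or paired design) of n = 27: d_min = (z_{α/2} + z_β)/√n.
z-sum = 1.960 + 1.282 = 3.242.
d_min = 3.242 / √27 = 3.242 / 5.196 = 0.624.

d_min ≈ 0.62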